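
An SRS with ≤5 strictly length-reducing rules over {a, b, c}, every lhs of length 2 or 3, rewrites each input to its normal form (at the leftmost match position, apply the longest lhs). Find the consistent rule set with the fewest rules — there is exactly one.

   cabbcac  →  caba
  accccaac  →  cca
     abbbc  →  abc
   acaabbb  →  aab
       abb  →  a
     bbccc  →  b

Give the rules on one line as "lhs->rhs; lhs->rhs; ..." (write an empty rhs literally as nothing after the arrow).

  | cabbcac => cabaac => caba
  | accccaac => ccaac => cca
  | abbbc => abc
  | acaabbb => aabbb => aab

ac->; acc->; bb->; bbc->ba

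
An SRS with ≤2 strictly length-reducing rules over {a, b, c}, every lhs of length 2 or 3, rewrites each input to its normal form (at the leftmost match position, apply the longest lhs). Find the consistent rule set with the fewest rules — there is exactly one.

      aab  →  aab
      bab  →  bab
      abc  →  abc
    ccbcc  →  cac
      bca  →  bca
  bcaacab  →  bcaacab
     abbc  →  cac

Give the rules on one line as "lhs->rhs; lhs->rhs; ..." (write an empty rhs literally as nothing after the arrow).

  | aab
  | bab
  | abc
  | ccbcc => cac

abb->ca; cbc->a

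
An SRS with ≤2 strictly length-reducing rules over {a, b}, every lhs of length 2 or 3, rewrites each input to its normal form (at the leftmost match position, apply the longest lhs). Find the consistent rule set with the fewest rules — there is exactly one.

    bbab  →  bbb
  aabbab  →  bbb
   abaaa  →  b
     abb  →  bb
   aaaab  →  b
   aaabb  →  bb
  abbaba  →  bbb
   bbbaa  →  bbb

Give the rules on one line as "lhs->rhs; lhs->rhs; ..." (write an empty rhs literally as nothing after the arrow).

  | bbab => bbb
  | aabbab => abbab => bbab => bbb
  | abaaa => baaa => baa => ba => b
  | abb => bb

ab->b; ba->b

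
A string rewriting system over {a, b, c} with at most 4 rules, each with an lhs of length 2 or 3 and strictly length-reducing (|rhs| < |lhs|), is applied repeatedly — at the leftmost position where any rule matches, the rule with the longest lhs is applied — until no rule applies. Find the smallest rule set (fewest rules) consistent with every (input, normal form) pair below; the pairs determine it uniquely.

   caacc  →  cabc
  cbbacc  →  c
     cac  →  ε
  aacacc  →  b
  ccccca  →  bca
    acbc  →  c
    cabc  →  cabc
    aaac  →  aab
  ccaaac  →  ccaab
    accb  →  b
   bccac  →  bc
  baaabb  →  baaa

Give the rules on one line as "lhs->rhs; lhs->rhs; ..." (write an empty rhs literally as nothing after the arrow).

  | caacc => cabc
  | cbbacc => bacc => bbc => c
  | cac => cb => ε
  | aacacc => abacc => abbc => ac => b

ac->b; bb->; cb->; ccc->a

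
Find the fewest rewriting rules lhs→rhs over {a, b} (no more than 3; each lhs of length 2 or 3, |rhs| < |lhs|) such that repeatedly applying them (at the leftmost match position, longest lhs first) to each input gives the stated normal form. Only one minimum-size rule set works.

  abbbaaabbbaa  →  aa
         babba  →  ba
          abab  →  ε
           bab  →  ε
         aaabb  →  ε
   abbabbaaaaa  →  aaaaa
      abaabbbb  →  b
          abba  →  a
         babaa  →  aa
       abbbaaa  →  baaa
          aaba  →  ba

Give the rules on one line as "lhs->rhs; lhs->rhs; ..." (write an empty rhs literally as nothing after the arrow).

  | abbbaaabbbaa => bbbaaabbbaa => baaabbbaa => baabbbaa => babbbaa => bbbbaa => bbaa => aa
  | babba => bbba => ba
  | abab => bab => bb => ε
  | bab => bb => ε

ab->b; bb->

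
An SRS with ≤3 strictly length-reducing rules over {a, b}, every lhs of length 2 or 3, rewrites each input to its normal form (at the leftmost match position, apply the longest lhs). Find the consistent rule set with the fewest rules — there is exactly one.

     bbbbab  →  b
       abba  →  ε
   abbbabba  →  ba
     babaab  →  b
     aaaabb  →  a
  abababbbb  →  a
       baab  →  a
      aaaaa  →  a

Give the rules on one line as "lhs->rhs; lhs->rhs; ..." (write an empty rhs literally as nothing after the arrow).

aa->; ab->b; bb->a

  | bbbbab => abbab => bbab => aab => b
  | abba => bba => aa => ε
  | abbbabba => bbbabba => ababba => babba => bbba => aba => ba
  | babaab => bbaab => aaab => ab => b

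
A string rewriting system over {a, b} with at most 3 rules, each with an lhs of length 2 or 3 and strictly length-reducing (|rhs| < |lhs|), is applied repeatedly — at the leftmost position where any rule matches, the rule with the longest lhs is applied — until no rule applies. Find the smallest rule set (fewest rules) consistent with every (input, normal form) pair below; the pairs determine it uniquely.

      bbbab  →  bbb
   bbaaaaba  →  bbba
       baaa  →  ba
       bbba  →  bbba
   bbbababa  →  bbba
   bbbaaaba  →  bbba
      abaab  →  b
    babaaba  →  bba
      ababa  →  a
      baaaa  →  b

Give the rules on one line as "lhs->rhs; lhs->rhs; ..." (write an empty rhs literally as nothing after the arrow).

  | bbbab => bbb
  | bbaaaaba => bbaaba => bbba
  | baaa => ba
  | bbba

aa->; ab->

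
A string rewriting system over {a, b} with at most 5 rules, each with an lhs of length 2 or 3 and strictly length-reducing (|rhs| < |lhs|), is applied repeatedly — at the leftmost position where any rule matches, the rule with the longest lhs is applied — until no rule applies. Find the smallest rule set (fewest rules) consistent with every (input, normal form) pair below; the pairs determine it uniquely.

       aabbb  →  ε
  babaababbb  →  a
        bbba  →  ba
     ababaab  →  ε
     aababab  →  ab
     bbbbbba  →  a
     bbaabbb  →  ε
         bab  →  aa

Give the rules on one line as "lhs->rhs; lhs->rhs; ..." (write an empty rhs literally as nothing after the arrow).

  | aabbb => bb => ε
  | babaababbb => aaaababbb => aaabbb => abb => a
  | bbba => ba
  | ababaab => abaab => aab => ε

aab->; aba->a; bab->aa; bb->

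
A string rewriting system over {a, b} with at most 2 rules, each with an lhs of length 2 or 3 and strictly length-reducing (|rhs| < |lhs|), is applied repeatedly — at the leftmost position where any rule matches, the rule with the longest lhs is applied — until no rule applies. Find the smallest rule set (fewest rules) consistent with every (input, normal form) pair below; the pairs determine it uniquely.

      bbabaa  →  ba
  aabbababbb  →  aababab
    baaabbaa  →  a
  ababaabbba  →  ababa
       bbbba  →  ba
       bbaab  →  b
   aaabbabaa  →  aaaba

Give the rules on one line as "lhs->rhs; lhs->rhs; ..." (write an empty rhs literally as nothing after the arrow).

baa->; bb->b

  | bbabaa => babaa => ba
  | aabbababbb => aabababbb => aabababb => aababab
  | baaabbaa => abbaa => abaa => a
  | ababaabbba => ababbba => ababba => ababa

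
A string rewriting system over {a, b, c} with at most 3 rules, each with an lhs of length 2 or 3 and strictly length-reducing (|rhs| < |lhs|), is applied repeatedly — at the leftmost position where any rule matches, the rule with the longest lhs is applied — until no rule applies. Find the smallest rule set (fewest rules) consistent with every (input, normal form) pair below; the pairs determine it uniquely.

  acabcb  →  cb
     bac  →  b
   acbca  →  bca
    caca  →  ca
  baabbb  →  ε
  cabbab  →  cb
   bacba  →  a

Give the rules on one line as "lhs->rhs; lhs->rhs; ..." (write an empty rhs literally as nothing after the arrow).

  | acabcb => abcb => cb
  | bac => b
  | acbca => bca
  | caca => ca

ab->; ac->; bb->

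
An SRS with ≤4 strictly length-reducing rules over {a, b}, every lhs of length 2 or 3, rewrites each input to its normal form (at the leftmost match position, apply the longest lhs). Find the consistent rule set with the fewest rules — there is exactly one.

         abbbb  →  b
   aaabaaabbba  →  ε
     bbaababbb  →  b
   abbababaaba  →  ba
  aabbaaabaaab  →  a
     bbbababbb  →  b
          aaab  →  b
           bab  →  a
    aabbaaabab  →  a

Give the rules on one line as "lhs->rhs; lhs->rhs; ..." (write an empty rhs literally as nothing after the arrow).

ab->b; bab->a; bb->b; bba->

  | abbbb => bbbb => bbb => bb => b
  | aaabaaabbba => aabaaabbba => abaaabbba => baaabbba => baabbba => babbba => abba => bba => ε
  | bbaababbb => ababbb => babbb => abb => bb => b
  | abbababaaba => bbababaaba => babaaba => aaaba => aaba => aba => ba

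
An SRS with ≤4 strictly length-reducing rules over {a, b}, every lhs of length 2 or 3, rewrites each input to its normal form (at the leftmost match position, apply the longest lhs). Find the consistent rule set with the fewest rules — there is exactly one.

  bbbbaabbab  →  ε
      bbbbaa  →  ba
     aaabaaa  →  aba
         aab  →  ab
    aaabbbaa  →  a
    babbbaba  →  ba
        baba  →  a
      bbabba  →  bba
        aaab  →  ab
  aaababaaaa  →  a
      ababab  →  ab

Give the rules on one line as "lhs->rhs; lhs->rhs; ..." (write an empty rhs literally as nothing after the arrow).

  | bbbbaabbab => baabbab => babbab => bab => ε
  | bbbbaa => baa => ba
  | aaabaaa => aabaaa => abaaa => abaa => aba
  | aab => ab

aa->a; bab->; bbb->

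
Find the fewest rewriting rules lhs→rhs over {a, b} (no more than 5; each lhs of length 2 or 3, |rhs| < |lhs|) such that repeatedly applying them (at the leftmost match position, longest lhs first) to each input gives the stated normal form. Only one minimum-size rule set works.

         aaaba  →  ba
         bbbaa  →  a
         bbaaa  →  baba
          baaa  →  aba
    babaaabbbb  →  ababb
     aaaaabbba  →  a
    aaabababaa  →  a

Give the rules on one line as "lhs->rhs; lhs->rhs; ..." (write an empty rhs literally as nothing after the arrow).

aa->a; aab->b; baa->ab; bbb->a

  | aaaba => aaba => ba
  | bbbaa => aaa => aa => a
  | bbaaa => baba
  | baaa => aba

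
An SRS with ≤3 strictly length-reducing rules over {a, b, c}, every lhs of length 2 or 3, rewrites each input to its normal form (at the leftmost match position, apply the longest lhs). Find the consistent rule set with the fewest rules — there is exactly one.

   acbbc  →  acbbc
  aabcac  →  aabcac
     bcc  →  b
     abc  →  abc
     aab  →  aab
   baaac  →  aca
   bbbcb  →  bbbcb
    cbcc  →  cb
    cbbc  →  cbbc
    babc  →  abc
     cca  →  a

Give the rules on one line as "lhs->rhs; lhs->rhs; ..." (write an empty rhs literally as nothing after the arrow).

aac->ca; ba->a; cc->

  | acbbc
  | aabcac
  | bcc => b
  | abc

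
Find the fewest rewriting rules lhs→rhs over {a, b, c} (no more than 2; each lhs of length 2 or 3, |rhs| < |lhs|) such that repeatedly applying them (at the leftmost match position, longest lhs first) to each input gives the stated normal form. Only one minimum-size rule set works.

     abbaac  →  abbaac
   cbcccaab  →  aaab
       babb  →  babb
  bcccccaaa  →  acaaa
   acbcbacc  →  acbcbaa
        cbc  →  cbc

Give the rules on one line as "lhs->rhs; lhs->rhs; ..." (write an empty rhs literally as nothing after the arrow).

bcc->; cc->a

  | abbaac
  | cbcccaab => ccaab => aaab
  | babb
  | bcccccaaa => cccaaa => acaaa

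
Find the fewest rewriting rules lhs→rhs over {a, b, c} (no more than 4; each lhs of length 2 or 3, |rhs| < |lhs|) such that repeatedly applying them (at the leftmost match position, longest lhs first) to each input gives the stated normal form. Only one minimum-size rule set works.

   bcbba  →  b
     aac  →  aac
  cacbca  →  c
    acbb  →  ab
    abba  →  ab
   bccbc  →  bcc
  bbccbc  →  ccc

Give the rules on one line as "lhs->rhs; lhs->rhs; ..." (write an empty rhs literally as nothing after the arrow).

bb->c; ca->b; cb->

  | bcbba => bba => ca => b
  | aac
  | cacbca => bcbca => bca => bb => c
  | acbb => ab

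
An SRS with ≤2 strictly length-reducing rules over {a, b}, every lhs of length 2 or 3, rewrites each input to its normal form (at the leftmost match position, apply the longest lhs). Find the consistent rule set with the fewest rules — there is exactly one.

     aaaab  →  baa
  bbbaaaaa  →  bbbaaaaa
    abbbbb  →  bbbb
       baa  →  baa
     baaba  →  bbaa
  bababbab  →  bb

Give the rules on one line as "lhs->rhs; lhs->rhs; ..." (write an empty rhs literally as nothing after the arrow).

  | aaaab => aaba => baa
  | bbbaaaaa
  | abbbbb => bbbb
  | baa

aab->ba; ab->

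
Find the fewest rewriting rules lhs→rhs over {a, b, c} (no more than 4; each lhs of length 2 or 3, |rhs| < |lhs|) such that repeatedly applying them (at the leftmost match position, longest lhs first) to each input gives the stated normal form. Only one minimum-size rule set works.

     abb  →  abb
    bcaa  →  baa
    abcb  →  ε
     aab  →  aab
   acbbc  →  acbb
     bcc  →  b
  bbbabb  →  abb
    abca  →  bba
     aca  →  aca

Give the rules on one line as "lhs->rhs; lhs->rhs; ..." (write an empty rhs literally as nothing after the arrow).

abc->bb; bbb->; bc->b

  | abb
  | bcaa => baa
  | abcb => bbb => ε
  | aab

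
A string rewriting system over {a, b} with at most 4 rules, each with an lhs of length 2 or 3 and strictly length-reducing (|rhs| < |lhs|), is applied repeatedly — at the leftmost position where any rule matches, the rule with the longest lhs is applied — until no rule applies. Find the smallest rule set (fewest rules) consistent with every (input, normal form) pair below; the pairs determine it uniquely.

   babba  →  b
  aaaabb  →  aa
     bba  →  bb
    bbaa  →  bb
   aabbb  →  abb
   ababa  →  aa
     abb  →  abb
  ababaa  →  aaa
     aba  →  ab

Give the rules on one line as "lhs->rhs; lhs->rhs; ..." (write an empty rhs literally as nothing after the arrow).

  | babba => ba => b
  | aaaabb => aaab => aa
  | bba => bb
  | bbaa => bba => bb

aab->a; ba->b; bab->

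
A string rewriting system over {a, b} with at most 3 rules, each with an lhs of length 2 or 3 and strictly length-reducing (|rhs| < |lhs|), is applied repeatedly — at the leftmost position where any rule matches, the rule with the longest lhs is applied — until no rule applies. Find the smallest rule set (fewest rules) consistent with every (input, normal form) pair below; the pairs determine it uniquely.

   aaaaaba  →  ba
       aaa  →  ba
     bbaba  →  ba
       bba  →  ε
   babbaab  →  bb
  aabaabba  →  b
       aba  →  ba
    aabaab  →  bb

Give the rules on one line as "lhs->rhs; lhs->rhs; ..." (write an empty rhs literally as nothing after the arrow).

aaa->ba; ab->b; bba->

  | aaaaaba => baaaba => bbaba => ba
  | aaa => ba
  | bbaba => ba
  | bba => ε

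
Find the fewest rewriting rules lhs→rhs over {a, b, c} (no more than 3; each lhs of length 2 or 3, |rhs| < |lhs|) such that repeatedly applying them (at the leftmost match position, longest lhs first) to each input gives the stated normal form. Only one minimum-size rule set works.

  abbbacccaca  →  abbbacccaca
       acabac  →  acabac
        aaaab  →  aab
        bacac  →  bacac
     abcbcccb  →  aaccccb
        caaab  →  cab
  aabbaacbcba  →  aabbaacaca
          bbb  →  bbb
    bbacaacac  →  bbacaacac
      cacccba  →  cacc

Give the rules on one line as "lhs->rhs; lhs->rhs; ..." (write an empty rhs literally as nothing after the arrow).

  | abbbacccaca
  | acabac
  | aaaab => aab
  | bacac

aaa->a; bcb->ac; cba->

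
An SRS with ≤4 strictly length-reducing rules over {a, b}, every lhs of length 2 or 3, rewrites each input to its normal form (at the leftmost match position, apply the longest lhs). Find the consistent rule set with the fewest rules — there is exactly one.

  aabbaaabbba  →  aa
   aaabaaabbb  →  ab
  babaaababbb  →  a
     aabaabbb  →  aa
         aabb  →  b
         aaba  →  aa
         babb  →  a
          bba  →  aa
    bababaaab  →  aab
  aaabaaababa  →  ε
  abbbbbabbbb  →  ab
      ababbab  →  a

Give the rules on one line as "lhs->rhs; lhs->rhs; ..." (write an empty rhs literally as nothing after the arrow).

aaa->b; ba->; bb->a

  | aabbaaabbba => aaaaaabbba => baaabbba => aabbba => aaaba => bba => aa
  | aaabaaabbb => bbaaabbb => aaaabbb => babbb => bbb => ab
  | babaaababbb => baaababbb => aababbb => aabbb => aaab => bb => a
  | aabaabbb => aaabbb => bbbb => abb => aa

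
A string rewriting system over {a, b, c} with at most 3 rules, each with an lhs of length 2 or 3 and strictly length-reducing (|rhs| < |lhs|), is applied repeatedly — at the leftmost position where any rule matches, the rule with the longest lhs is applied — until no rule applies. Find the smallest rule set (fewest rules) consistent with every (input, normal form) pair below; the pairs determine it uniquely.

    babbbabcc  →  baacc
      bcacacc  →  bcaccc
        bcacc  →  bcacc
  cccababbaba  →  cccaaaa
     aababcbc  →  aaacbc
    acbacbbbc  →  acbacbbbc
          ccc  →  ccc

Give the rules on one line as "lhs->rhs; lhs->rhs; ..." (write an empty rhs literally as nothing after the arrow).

ab->a; aca->ac

  | babbbabcc => babbabcc => bababcc => baabcc => baacc
  | bcacacc => bcaccc
  | bcacc
  | cccababbaba => cccaabbaba => cccaababa => cccaaaba => cccaaaa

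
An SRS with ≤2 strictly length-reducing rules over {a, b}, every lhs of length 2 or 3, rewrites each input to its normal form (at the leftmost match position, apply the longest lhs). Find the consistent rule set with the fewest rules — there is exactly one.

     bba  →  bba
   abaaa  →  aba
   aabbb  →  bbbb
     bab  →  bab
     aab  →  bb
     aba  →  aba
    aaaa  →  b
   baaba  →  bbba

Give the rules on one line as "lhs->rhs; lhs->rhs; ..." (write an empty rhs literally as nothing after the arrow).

aa->b; aaa->a

  | bba
  | abaaa => aba
  | aabbb => bbbb
  | bab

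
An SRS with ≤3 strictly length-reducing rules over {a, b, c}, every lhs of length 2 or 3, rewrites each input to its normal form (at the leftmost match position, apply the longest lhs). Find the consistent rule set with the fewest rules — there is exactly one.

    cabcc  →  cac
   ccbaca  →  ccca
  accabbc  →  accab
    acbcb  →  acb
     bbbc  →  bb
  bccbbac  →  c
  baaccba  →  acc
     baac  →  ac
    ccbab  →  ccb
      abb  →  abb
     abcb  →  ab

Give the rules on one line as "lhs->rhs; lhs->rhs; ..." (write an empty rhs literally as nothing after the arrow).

ba->; bc->

  | cabcc => cac
  | ccbaca => ccca
  | accabbc => accab
  | acbcb => acb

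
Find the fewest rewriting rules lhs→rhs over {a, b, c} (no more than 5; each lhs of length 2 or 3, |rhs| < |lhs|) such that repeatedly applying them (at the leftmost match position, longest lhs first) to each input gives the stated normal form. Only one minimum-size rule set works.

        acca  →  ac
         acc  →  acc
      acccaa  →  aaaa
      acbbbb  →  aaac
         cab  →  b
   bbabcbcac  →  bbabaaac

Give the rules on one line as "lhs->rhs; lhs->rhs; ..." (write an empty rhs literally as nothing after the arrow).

ca->; cbb->ac; cbc->aa; ccc->a

  | acca => ac
  | acc
  | acccaa => aaaa
  | acbbbb => aacbb => aaac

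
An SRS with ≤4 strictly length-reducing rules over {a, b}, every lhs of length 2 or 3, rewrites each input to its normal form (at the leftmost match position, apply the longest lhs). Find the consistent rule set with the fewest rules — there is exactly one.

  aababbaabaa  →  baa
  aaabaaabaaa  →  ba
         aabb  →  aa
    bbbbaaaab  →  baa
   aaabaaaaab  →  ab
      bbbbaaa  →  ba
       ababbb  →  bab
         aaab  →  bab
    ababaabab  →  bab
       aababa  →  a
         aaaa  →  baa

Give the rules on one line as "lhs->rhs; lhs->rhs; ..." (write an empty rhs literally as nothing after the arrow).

  | aababbaabaa => aaabbaabaa => babbaabaa => baaabaa => bbabaa => abaa => baa
  | aaabaaabaaa => babaaabaaa => bbaaabaaa => aaabaaa => babaaa => bbaaa => aaa => ba
  | aabb => aab => aa
  | bbbbaaaab => bbaaaab => aaaab => baab => baa

aaa->ba; aab->aa; aba->ba; bb->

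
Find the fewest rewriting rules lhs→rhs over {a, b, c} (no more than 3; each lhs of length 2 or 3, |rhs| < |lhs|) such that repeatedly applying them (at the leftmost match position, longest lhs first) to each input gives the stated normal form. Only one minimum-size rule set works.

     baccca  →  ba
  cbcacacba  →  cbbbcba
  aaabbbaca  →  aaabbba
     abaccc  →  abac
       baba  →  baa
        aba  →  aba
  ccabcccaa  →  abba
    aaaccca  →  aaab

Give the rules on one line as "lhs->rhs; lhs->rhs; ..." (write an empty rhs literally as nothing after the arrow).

bab->ba; ca->b; cc->

  | baccca => baca => bab => ba
  | cbcacacba => cbbcacba => cbbbcba
  | aaabbbaca => aaabbbab => aaabbba
  | abaccc => abac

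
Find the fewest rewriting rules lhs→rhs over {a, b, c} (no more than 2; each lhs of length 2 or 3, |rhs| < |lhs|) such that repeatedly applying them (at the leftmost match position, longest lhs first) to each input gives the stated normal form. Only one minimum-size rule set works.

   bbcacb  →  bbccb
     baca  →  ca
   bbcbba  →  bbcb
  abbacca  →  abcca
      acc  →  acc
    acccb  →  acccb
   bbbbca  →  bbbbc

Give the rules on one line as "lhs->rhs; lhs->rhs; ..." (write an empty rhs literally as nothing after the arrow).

ba->; bca->bc

  | bbcacb => bbccb
  | baca => ca
  | bbcbba => bbcb
  | abbacca => abcca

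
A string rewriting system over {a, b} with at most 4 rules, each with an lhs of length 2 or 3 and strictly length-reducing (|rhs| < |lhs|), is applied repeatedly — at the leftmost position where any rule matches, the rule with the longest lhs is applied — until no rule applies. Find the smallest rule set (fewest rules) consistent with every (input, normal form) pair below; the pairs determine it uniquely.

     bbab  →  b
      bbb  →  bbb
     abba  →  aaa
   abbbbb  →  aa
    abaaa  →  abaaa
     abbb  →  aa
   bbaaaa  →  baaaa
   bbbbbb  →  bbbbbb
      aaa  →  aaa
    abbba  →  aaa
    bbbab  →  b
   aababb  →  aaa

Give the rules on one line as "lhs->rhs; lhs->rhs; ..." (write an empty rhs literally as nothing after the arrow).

  | bbab => bab => b
  | bbb
  | abba => aaa
  | abbbbb => aabbb => aabb => aab => aa

aab->aa; abb->aa; bab->b; bba->ba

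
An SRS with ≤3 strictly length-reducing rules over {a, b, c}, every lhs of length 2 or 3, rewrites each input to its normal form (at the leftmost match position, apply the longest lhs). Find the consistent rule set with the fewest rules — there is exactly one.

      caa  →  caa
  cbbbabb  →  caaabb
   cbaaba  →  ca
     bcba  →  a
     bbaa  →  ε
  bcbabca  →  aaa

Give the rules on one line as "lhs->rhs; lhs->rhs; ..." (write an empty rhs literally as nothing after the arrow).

  | caa
  | cbbbabb => caaabb
  | cbaaba => caba => ca
  | bcba => aba => a

ba->; bbb->aa; bc->a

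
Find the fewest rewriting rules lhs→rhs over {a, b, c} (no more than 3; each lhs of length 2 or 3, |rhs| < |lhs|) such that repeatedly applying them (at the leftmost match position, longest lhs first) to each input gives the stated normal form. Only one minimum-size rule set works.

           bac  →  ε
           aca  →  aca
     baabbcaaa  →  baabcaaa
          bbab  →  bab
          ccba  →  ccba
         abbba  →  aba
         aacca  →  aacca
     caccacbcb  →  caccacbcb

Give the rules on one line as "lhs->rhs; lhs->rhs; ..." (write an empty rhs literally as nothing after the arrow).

bac->; bb->b

  | bac => ε
  | aca
  | baabbcaaa => baabcaaa
  | bbab => bab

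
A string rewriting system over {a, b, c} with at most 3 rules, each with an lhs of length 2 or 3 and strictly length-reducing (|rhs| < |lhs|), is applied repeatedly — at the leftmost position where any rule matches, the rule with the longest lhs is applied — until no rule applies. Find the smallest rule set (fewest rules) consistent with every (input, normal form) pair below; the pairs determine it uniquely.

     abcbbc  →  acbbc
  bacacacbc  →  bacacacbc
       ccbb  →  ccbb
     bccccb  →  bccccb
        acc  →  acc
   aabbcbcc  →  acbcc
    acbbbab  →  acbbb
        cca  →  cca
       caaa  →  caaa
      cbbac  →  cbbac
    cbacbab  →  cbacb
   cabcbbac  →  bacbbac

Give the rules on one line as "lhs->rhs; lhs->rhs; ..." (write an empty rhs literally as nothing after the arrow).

ab->; abc->ac; cab->ba

  | abcbbc => acbbc
  | bacacacbc
  | ccbb
  | bccccb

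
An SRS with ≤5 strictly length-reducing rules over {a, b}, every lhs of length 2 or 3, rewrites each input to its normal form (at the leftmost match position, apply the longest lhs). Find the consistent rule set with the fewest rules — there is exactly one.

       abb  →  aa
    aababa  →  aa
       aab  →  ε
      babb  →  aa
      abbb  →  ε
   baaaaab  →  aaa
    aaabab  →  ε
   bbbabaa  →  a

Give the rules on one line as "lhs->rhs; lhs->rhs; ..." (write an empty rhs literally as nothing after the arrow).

aab->; abb->aa; ba->a; bba->

  | abb => aa
  | aababa => aba => aa
  | aab => ε
  | babb => abb => aa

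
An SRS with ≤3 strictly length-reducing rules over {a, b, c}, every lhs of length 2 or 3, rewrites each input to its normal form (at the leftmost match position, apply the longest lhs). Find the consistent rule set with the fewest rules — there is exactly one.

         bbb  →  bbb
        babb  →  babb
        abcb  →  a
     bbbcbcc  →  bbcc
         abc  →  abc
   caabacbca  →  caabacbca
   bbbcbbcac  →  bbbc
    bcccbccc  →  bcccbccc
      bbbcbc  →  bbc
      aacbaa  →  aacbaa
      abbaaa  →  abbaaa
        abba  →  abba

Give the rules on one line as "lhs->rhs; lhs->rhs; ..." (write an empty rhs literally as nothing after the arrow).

  | bbb
  | babb
  | abcb => a
  | bbbcbcc => bbcc

bcb->; cac->c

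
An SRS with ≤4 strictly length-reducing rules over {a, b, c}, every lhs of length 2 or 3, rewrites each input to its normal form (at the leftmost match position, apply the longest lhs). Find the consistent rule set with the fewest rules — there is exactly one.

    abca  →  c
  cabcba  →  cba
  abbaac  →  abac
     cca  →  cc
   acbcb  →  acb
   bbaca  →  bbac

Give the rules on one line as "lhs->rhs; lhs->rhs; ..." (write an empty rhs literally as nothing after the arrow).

  | abca => aaa => ca => c
  | cabcba => cbcba => caba => cba
  | abbaac => abbcc => abac
  | cca => cc

aa->c; bc->a; ca->c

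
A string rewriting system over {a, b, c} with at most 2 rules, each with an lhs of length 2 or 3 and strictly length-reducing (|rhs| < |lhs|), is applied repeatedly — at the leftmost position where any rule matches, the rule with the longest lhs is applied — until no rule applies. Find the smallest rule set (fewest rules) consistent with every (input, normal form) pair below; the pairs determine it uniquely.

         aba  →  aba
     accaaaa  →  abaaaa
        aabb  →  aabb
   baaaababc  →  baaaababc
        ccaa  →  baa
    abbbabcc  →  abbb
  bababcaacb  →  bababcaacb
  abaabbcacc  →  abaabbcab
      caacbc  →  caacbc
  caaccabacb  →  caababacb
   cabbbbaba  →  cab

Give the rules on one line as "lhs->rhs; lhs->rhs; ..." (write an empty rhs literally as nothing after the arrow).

bba->; cc->b

  | aba
  | accaaaa => abaaaa
  | aabb
  | baaaababc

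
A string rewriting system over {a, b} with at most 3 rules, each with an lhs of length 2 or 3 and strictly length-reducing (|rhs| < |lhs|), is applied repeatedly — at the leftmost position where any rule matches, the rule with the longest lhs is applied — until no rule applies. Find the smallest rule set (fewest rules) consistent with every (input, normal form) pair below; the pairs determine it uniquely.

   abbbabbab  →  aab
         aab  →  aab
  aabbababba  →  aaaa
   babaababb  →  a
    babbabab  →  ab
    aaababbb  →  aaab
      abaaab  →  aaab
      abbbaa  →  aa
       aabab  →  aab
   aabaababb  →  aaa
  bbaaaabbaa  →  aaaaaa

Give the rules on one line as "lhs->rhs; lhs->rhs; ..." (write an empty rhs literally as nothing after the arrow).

ba->; bb->

  | abbbabbab => ababbab => abbab => aab
  | aab
  | aabbababba => aaababba => aaabba => aaaa
  | babaababb => baababb => ababb => abb => a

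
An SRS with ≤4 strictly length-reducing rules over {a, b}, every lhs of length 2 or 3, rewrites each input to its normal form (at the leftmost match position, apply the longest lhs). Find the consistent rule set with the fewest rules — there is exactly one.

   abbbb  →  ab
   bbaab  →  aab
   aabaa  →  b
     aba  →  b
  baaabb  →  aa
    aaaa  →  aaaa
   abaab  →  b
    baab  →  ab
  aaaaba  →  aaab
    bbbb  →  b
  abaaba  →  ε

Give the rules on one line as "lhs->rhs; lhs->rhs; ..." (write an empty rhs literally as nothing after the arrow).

aba->b; ba->; bb->; bbb->

  | abbbb => ab
  | bbaab => aab
  | aabaa => aba => b
  | aba => b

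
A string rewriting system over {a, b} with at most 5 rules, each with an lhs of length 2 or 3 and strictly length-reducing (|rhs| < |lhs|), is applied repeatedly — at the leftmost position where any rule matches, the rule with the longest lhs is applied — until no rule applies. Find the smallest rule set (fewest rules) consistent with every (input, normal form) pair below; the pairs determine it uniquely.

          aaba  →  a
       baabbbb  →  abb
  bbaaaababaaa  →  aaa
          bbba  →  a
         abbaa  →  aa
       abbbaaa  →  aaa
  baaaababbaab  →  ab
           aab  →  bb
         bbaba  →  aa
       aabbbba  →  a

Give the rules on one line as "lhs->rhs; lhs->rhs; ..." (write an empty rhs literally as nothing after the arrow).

  | aaba => bba => ba => a
  | baabbbb => abbbb => abb
  | bbaaaababaaa => baaababaaa => aababaaa => bbabaaa => babaaa => abaaa => aaa
  | bbba => ba => a

aab->bb; ba->a; baa->a; bbb->b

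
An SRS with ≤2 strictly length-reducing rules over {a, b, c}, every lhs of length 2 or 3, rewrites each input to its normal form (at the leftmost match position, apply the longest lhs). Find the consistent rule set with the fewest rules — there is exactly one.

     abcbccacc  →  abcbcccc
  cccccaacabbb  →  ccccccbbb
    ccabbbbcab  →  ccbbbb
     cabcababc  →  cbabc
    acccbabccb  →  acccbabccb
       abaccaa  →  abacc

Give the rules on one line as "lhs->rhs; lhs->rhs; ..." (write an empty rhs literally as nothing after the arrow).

bca->; ca->c

  | abcbccacc => abcbcccc
  | cccccaacabbb => cccccacabbb => ccccccabbb => ccccccbbb
  | ccabbbbcab => ccbbbbcab => ccbbbb
  | cabcababc => cbcababc => cbabc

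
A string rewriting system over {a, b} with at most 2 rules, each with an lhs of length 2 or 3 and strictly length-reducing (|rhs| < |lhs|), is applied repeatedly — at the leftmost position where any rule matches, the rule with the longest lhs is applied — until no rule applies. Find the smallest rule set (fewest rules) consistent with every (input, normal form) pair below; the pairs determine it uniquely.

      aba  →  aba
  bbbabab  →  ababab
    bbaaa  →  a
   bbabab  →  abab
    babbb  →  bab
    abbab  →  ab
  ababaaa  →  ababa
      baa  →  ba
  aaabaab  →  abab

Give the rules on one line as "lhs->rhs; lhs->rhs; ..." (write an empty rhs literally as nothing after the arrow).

  | aba
  | bbbabab => ababab
  | bbaaa => aaaa => aaa => aa => a
  | bbabab => aabab => abab

aa->a; bb->a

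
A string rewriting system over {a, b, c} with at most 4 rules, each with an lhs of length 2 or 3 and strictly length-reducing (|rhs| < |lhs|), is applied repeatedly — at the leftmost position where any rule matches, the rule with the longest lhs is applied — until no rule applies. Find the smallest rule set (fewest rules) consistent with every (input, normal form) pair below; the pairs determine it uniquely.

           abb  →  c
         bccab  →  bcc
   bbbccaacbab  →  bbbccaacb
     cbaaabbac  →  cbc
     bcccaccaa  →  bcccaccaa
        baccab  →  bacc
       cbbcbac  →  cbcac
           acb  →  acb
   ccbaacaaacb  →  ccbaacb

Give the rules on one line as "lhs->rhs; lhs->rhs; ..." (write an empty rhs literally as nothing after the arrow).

  | abb => c
  | bccab => bcc
  | bbbccaacbab => bbbccaacb
  | cbaaabbac => cbaacac => cbabc => cbc

ab->; abb->c; aca->b; bcb->c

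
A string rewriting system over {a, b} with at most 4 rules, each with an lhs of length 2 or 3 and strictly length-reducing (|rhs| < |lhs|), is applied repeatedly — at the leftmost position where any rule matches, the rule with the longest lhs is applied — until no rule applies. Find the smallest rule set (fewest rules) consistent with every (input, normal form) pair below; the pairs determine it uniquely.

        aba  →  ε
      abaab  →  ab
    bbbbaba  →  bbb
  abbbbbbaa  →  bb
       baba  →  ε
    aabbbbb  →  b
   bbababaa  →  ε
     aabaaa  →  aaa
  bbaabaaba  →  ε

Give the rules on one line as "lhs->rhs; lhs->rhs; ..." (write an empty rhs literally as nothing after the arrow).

  | aba => ε
  | abaab => ab
  | bbbbaba => bbbba => bbb
  | abbbbbbaa => bbbbaa => bbba => bb

aba->; abb->; ba->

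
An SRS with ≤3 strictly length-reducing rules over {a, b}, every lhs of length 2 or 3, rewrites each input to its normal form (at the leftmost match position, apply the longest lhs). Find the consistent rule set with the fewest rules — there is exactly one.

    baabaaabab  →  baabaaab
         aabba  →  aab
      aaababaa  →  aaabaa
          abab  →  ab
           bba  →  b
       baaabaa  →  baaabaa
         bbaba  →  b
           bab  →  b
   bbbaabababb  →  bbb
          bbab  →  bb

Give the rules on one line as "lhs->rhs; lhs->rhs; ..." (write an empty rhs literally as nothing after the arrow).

  | baabaaabab => baabaaab
  | aabba => aab
  | aaababaa => aaabaa
  | abab => ab

bab->b; bba->b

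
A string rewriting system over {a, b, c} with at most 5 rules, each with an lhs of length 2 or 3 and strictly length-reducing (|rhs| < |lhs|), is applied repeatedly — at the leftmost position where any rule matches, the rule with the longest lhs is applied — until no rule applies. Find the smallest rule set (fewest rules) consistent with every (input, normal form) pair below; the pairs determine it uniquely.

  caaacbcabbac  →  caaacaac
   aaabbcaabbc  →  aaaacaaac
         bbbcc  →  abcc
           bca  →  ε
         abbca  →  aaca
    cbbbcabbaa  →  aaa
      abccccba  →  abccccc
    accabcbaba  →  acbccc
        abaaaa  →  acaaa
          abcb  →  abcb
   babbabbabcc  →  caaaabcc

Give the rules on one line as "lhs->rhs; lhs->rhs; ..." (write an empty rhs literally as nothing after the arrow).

  | caaacbcabbac => caaacbbac => caaacaac
  | aaabbcaabbc => aaaacaabbc => aaaacaaac
  | bbbcc => abcc
  | bca => ε

ba->c; bb->a; bca->; cab->b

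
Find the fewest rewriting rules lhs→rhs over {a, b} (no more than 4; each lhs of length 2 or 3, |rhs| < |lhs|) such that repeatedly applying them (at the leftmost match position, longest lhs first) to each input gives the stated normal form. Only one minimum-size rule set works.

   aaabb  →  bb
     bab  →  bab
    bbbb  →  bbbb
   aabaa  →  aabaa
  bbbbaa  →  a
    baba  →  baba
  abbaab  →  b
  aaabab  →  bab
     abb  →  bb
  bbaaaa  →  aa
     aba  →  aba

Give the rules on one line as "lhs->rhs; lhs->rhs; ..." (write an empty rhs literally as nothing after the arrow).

aaa->; abb->bb; bba->aa

  | aaabb => bb
  | bab
  | bbbb
  | aabaa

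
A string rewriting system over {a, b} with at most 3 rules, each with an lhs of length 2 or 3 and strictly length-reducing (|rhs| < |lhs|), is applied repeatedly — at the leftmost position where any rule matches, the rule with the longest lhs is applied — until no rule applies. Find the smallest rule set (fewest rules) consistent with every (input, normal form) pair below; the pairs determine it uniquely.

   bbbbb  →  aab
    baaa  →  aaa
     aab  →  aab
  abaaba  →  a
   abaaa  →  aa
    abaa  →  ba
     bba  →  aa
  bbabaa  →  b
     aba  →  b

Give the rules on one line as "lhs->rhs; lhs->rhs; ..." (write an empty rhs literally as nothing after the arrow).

  | bbbbb => abbb => aab
  | baaa => aaa
  | aab
  | abaaba => baba => bb => a

aba->b; baa->aa; bb->a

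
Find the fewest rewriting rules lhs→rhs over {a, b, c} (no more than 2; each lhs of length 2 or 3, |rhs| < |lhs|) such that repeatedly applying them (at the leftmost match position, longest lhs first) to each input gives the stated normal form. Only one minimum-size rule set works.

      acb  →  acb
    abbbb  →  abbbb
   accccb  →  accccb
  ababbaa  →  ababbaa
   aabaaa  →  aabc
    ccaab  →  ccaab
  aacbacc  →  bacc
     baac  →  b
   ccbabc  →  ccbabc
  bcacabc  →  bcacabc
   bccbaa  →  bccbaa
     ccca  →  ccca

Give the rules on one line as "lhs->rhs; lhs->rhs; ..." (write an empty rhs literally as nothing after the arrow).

  | acb
  | abbbb
  | accccb
  | ababbaa

aaa->c; aac->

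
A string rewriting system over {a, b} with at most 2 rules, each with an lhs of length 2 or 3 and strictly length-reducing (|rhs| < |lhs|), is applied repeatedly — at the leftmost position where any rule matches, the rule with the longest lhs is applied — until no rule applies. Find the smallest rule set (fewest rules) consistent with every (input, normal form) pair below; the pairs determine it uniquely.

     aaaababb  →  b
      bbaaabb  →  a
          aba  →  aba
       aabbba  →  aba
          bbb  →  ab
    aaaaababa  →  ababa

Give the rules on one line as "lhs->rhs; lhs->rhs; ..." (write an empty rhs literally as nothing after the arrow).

  | aaaababb => aababb => babb => baa => b
  | bbaaabb => aaaabb => aabb => bb => a
  | aba
  | aabbba => bbba => aba

aa->; bb->a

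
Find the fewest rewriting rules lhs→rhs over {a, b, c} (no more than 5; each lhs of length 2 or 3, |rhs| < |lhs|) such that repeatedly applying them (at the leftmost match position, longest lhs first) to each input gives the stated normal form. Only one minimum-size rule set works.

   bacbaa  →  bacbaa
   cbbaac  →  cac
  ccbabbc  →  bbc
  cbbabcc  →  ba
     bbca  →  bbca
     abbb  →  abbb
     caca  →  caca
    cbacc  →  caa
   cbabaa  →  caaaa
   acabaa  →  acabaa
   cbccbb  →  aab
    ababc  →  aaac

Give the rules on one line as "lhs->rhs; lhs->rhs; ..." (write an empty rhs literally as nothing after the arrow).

  | bacbaa
  | cbbaac => cac
  | ccbabbc => bbabbc => bbc
  | cbbabcc => cbcc => cca => ba

bab->aa; bba->; bcc->ca; cc->b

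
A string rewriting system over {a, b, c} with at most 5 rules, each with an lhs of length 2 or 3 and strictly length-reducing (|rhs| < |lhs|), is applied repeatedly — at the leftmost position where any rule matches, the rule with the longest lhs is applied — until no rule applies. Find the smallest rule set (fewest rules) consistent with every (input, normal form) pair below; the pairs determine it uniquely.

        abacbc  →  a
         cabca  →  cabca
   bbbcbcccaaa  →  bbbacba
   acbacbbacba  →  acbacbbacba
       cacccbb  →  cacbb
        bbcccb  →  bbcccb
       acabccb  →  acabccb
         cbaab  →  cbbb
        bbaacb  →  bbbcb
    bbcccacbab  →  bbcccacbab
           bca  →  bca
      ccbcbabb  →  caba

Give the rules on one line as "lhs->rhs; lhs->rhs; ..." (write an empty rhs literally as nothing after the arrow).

  | abacbc => abaa => abb => a
  | cabca
  | bbbcbcccaaa => bbbaccaaa => bbbacaaa => bbbacba
  | acbacbbacba

aa->b; abb->a; acc->ac; cbc->a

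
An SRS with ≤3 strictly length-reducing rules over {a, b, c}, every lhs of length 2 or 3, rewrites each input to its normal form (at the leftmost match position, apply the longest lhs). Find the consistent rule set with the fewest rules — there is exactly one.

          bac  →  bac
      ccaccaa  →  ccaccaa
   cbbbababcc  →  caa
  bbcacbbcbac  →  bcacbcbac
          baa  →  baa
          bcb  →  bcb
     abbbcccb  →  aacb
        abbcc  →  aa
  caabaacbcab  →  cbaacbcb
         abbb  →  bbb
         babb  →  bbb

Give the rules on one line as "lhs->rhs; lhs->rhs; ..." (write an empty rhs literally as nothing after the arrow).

ab->b; bbc->bc; bcc->aa

  | bac
  | ccaccaa
  | cbbbababcc => cbbbbabcc => cbbbbbcc => cbbbbcc => cbbbcc => cbbcc => cbcc => caa
  | bbcacbbcbac => bcacbbcbac => bcacbcbac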